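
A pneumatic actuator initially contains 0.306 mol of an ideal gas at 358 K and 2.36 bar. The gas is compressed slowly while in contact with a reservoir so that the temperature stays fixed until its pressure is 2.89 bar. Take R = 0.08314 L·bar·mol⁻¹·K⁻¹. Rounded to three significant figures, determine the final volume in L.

V₂ ≈ 3.15 L

From PV = nRT: V₁ = nRT₁/P₁ = 3.859 L.
T constant ⇒ Boyle's law P V = const: T₂ = T₁; V₂ = V₁·(P₁/P₂) = 3.151 L.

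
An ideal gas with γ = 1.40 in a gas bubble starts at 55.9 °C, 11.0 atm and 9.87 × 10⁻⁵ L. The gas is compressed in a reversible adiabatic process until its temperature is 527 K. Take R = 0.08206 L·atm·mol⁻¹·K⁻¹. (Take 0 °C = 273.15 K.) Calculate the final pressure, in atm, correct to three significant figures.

P₂ ≈ 57.2 atm

Convert: T₁ = 329.0 K.
Reversible adiabatic, γ = 1.40: P₂ = P₁·(T₂/T₁)^(γ/(γ−1)) = 57.19 atm; V₂ = V₁·(T₁/T₂)^(1/(γ−1)) = 3.041e-05 L.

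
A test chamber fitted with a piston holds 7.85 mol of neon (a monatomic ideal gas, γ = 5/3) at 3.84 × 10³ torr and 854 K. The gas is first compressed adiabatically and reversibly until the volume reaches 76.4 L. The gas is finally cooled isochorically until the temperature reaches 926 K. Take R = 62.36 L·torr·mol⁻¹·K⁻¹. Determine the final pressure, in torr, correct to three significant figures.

From PV = nRT: V₁ = nRT₁/P₁ = 108.9 L.
Adiabatic (γ = 5/3), T V^(γ−1) and P V^γ constant: T₂ = T₁·(V₁/V₂)^(γ−1) = 1081 K; P₂ = P₁·(V₁/V₂)^γ = 6929 torr.
Isochoric, so P/T is constant: V₃ = V₂; P₃ = P₂·(T₃/T₂) = 5933 torr.

P₃ ≈ 5.93e+03 torr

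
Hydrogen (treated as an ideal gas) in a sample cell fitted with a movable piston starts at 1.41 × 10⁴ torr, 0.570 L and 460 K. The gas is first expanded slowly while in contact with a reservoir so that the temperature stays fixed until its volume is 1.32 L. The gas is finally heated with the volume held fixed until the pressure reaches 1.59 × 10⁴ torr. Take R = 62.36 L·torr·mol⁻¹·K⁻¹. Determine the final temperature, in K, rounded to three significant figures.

T₃ ≈ 1.20e+03 K

T constant ⇒ Boyle's law P V = const: T₂ = T₁; P₂ = P₁·(V₁/V₂) = 6089 torr.
Isochoric, so P/T is constant: V₃ = V₂; T₃ = T₂·(P₃/P₂) = 1201 K.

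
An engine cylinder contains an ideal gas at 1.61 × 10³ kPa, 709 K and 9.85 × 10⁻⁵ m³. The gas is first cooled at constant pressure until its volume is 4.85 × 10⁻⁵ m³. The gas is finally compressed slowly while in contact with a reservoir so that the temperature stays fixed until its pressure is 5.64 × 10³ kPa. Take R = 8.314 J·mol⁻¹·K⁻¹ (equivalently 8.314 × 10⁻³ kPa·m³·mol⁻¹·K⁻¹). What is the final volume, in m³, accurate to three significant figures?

V₃ ≈ 1.38e-05 m³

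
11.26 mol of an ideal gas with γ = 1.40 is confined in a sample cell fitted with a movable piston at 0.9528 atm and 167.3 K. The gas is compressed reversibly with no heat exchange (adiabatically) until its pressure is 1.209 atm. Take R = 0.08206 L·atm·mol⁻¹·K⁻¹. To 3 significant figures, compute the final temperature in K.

T₂ ≈ 179 K

From PV = nRT: V₁ = nRT₁/P₁ = 162.2 L.
Adiabatic (γ = 1.40), T V^(γ−1) and P V^γ constant: T₂ = T₁·(P₂/P₁)^((γ−1)/γ) = 179.1 K; V₂ = V₁·(P₁/P₂)^(1/γ) = 136.9 L.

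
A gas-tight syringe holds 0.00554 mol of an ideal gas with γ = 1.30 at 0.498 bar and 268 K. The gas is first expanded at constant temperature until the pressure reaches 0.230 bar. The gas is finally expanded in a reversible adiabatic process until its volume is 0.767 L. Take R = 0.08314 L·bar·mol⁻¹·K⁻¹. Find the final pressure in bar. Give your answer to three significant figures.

P₃ ≈ 0.145 bar

From PV = nRT: V₁ = nRT₁/P₁ = 0.2479 L.
T constant ⇒ Boyle's law P V = const: T₂ = T₁; V₂ = V₁·(P₁/P₂) = 0.5367 L.
Adiabatic (γ = 1.30), T V^(γ−1) and P V^γ constant: T₃ = T₂·(V₂/V₃)^(γ−1) = 240.8 K; P₃ = P₂·(V₂/V₃)^γ = 0.1446 bar.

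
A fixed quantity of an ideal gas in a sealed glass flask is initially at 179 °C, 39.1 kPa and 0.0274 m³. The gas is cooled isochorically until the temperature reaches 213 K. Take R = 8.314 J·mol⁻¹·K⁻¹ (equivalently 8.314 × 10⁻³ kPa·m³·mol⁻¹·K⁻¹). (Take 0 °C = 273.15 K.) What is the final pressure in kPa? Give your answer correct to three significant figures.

P₂ ≈ 18.4 kPa

Convert: T₁ = 452.1 K.
V constant ⇒ P ∝ T: V₂ = V₁; P₂ = P₁·(T₂/T₁) = 18.42 kPa.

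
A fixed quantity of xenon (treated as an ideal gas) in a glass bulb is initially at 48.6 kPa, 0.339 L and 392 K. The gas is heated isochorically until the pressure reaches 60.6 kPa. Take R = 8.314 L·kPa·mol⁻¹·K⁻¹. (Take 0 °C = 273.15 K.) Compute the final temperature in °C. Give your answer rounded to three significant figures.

T₂ ≈ 216 °C

V constant ⇒ P ∝ T: V₂ = V₁; T₂ = T₁·(P₂/P₁) = 488.8 K.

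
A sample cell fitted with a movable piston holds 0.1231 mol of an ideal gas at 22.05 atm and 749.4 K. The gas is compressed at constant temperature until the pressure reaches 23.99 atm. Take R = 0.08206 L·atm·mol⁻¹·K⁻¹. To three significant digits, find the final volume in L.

V₂ ≈ 0.316 L

From PV = nRT: V₁ = nRT₁/P₁ = 0.3433 L.
T constant ⇒ Boyle's law P V = const: T₂ = T₁; V₂ = V₁·(P₁/P₂) = 0.3156 L.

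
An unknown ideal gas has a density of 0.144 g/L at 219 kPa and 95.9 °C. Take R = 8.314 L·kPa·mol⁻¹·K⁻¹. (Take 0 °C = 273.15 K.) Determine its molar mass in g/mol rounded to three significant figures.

M ≈ 2.02 g/mol

ρ = PM/(RT) ⇒ M = ρRT/P = (0.144 × 8.314 × 369.0) / 219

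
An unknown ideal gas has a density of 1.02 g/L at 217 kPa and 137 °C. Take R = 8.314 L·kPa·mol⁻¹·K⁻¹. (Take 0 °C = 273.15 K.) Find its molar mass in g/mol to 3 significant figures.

M ≈ 16.0 g/mol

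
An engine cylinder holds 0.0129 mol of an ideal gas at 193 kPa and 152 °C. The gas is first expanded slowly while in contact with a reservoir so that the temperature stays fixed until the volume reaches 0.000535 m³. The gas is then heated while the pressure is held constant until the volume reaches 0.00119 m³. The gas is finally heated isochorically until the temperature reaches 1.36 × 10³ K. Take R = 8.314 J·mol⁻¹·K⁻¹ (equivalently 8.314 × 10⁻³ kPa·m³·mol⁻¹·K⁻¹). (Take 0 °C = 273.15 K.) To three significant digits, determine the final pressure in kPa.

Convert: T₁ = 425.1 K.
From PV = nRT: V₁ = nRT₁/P₁ = 0.0002363 m³.
Isothermal, so P V is constant: T₂ = T₁; P₂ = P₁·(V₁/V₂) = 85.23 kPa.
Isobaric, so V/T is constant: P₃ = P₂; T₃ = T₂·(V₃/V₂) = 945.7 K.
V constant ⇒ P ∝ T: V₄ = V₃; P₄ = P₃·(T₄/T₃) = 122.6 kPa.

P₄ ≈ 123 kPa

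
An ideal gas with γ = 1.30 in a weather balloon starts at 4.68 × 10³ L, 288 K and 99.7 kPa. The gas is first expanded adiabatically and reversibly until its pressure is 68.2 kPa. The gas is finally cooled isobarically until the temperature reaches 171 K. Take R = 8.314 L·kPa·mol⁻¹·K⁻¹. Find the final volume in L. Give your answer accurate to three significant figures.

Reversible adiabatic, γ = 1.30: T₂ = T₁·(P₂/P₁)^((γ−1)/γ) = 263.8 K; V₂ = V₁·(P₁/P₂)^(1/γ) = 6268 L.
P constant ⇒ V ∝ T: P₃ = P₂; V₃ = V₂·(T₃/T₂) = 4062 L.

V₃ ≈ 4.06e+03 L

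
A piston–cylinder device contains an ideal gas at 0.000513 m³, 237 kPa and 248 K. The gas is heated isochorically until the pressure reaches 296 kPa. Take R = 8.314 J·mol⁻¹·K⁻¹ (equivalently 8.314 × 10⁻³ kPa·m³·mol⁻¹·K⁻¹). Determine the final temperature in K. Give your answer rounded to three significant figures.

V constant ⇒ P ∝ T: V₂ = V₁; T₂ = T₁·(P₂/P₁) = 309.7 K.

T₂ ≈ 310 K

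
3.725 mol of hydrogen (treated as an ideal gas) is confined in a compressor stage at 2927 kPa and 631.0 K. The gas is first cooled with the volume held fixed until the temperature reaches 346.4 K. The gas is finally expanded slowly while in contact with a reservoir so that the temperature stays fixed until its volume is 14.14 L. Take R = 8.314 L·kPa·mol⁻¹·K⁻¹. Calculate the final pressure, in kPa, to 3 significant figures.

From PV = nRT: V₁ = nRT₁/P₁ = 6.676 L.
Isochoric, so P/T is constant: V₂ = V₁; P₂ = P₁·(T₂/T₁) = 1607 kPa.
Isothermal, so P V is constant: T₃ = T₂; P₃ = P₂·(V₂/V₃) = 758.7 kPa.

P₃ ≈ 759 kPa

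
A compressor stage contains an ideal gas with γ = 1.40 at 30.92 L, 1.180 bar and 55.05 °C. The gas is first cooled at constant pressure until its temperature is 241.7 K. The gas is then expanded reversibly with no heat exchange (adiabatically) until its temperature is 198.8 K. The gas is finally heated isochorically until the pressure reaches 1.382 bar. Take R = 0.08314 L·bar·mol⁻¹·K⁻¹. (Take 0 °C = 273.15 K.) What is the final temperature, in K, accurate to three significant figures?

T₄ ≈ 461 K

Convert: T₁ = 328.2 K.
Isobaric, so V/T is constant: P₂ = P₁; V₂ = V₁·(T₂/T₁) = 22.77 L.
Adiabatic (γ = 1.40), T V^(γ−1) and P V^γ constant: P₃ = P₂·(T₃/T₂)^(γ/(γ−1)) = 0.5955 bar; V₃ = V₂·(T₂/T₃)^(1/(γ−1)) = 37.11 L.
V constant ⇒ P ∝ T: V₄ = V₃; T₄ = T₃·(P₄/P₃) = 461.4 K.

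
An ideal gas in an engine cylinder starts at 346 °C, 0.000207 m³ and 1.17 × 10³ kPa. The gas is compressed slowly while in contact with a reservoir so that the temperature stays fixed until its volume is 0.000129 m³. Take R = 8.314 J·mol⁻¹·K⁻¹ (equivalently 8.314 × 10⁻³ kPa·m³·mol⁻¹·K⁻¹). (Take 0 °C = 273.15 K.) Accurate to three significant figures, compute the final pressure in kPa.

P₂ ≈ 1.88e+03 kPa

Convert: T₁ = 619.1 K.
T constant ⇒ Boyle's law P V = const: T₂ = T₁; P₂ = P₁·(V₁/V₂) = 1877 kPa.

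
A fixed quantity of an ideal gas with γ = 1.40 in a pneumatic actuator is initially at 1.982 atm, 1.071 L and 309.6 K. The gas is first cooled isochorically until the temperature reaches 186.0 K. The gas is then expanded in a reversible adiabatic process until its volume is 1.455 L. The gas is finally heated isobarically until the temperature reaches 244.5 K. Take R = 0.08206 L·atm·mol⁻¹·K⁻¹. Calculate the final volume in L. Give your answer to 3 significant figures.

V₄ ≈ 2.16 L

Isochoric, so P/T is constant: V₂ = V₁; P₂ = P₁·(T₂/T₁) = 1.191 atm.
Reversible adiabatic, γ = 1.40: T₃ = T₂·(V₂/V₃)^(γ−1) = 164.5 K; P₃ = P₂·(V₂/V₃)^γ = 0.7754 atm.
P constant ⇒ V ∝ T: P₄ = P₃; V₄ = V₃·(T₄/T₃) = 2.162 L.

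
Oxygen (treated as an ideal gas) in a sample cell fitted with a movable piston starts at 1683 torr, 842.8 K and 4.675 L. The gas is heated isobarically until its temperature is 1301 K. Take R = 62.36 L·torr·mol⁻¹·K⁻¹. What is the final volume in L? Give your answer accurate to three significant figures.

V₂ ≈ 7.22 L

P constant ⇒ V ∝ T: P₂ = P₁; V₂ = V₁·(T₂/T₁) = 7.217 L.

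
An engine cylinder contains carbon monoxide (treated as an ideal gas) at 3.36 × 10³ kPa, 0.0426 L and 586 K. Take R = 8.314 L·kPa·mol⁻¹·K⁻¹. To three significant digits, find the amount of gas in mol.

PV = nRT ⇒ n = PV/(RT) = (3.36e+03 × 0.0426) / (8.314 × 586)

n ≈ 0.0294 mol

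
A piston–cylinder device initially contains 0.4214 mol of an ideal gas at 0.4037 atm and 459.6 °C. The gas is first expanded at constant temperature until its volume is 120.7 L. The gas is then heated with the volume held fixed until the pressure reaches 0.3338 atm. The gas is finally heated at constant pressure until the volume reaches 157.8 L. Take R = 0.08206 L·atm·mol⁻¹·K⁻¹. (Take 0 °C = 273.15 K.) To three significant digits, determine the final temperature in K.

Convert: T₁ = 732.8 K.
From PV = nRT: V₁ = nRT₁/P₁ = 62.77 L.
T constant ⇒ Boyle's law P V = const: T₂ = T₁; P₂ = P₁·(V₁/V₂) = 0.2099 atm.
V constant ⇒ P ∝ T: V₃ = V₂; T₃ = T₂·(P₃/P₂) = 1165 K.
Isobaric, so V/T is constant: P₄ = P₃; T₄ = T₃·(V₄/V₃) = 1523 K.

T₄ ≈ 1.52e+03 K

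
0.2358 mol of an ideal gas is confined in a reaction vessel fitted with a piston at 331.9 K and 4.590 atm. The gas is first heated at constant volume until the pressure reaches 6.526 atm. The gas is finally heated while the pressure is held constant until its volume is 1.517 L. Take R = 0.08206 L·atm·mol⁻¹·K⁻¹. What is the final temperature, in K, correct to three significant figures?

From PV = nRT: V₁ = nRT₁/P₁ = 1.399 L.
Isochoric, so P/T is constant: V₂ = V₁; T₂ = T₁·(P₂/P₁) = 471.9 K.
P constant ⇒ V ∝ T: P₃ = P₂; T₃ = T₂·(V₃/V₂) = 511.6 K.

T₃ ≈ 512 K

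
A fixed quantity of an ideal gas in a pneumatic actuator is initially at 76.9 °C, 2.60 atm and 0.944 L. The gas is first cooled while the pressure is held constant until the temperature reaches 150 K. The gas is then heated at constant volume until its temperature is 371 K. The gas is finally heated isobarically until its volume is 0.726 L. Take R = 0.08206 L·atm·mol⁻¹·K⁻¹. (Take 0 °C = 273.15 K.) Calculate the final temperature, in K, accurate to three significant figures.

Convert: T₁ = 350.0 K.
Isobaric, so V/T is constant: P₂ = P₁; V₂ = V₁·(T₂/T₁) = 0.4045 L.
V constant ⇒ P ∝ T: V₃ = V₂; P₃ = P₂·(T₃/T₂) = 6.431 atm.
Isobaric, so V/T is constant: P₄ = P₃; T₄ = T₃·(V₄/V₃) = 665.9 K.

T₄ ≈ 666 K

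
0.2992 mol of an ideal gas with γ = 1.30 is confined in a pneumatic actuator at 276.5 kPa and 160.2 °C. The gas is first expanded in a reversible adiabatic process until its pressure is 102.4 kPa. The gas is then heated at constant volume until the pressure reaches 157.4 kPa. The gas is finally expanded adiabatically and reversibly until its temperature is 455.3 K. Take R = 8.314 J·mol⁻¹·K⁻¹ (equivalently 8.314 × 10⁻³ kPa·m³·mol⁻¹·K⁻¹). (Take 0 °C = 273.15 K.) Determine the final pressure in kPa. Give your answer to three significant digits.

P₄ ≈ 81.7 kPa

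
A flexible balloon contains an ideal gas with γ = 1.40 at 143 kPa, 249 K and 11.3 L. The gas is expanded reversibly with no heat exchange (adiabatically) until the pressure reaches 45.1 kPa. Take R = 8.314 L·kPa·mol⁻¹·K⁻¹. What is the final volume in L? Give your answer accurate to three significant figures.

V₂ ≈ 25.8 L

Adiabatic (γ = 1.40), T V^(γ−1) and P V^γ constant: T₂ = T₁·(P₂/P₁)^((γ−1)/γ) = 179.1 K; V₂ = V₁·(P₁/P₂)^(1/γ) = 25.77 L.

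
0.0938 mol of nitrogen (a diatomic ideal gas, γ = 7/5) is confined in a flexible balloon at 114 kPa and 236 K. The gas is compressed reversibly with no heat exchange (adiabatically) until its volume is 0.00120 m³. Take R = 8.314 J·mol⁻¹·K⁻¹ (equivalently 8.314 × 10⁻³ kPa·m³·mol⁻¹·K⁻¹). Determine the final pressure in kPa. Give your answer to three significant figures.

P₂ ≈ 173 kPa

From PV = nRT: V₁ = nRT₁/P₁ = 0.001614 m³.
Reversible adiabatic, γ = 7/5: T₂ = T₁·(V₁/V₂)^(γ−1) = 265.7 K; P₂ = P₁·(V₁/V₂)^γ = 172.7 kPa.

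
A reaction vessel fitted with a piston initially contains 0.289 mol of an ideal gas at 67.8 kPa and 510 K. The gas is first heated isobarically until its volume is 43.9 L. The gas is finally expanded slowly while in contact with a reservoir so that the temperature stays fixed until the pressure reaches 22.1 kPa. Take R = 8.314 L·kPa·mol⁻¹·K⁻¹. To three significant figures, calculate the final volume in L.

V₃ ≈ 135 L

From PV = nRT: V₁ = nRT₁/P₁ = 18.07 L.
P constant ⇒ V ∝ T: P₂ = P₁; T₂ = T₁·(V₂/V₁) = 1239 K.
T constant ⇒ Boyle's law P V = const: T₃ = T₂; V₃ = V₂·(P₂/P₃) = 134.7 L.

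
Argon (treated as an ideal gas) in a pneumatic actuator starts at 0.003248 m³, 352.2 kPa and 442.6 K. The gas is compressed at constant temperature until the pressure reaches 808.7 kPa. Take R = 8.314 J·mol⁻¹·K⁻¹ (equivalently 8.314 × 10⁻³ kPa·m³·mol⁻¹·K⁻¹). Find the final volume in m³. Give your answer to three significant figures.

T constant ⇒ Boyle's law P V = const: T₂ = T₁; V₂ = V₁·(P₁/P₂) = 0.001415 m³.

V₂ ≈ 0.00141 m³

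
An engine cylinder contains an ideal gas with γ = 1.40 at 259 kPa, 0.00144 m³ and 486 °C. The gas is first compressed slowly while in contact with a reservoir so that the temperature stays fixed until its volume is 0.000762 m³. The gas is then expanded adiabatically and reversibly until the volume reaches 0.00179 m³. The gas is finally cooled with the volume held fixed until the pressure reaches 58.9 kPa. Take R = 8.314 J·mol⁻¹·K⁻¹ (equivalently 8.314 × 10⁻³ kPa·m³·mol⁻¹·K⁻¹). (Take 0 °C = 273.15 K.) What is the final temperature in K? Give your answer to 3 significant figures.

T₄ ≈ 215 K

Convert: T₁ = 759.1 K.
T constant ⇒ Boyle's law P V = const: T₂ = T₁; P₂ = P₁·(V₁/V₂) = 489.4 kPa.
Adiabatic (γ = 1.40), T V^(γ−1) and P V^γ constant: T₃ = T₂·(V₂/V₃)^(γ−1) = 539.5 K; P₃ = P₂·(V₂/V₃)^γ = 148.1 kPa.
Isochoric, so P/T is constant: V₄ = V₃; T₄ = T₃·(P₄/P₃) = 214.6 K.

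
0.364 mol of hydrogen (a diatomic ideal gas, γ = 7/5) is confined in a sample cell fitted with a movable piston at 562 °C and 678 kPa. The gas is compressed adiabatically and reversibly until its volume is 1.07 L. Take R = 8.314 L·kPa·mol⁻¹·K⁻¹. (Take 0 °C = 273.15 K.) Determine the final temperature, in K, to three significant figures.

Convert: T₁ = 835.1 K.
From PV = nRT: V₁ = nRT₁/P₁ = 3.728 L.
Reversible adiabatic, γ = 7/5: T₂ = T₁·(V₁/V₂)^(γ−1) = 1376 K; P₂ = P₁·(V₁/V₂)^γ = 3892 kPa.

T₂ ≈ 1.38e+03 K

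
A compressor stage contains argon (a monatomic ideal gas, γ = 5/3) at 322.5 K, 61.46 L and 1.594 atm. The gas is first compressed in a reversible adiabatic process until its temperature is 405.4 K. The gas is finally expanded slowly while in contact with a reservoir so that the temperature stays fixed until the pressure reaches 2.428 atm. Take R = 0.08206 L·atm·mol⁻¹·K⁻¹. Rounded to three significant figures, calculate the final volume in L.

V₃ ≈ 50.7 L

Reversible adiabatic, γ = 5/3: P₂ = P₁·(T₂/T₁)^(γ/(γ−1)) = 2.824 atm; V₂ = V₁·(T₁/T₂)^(1/(γ−1)) = 43.61 L.
Isothermal, so P V is constant: T₃ = T₂; V₃ = V₂·(P₂/P₃) = 50.72 L.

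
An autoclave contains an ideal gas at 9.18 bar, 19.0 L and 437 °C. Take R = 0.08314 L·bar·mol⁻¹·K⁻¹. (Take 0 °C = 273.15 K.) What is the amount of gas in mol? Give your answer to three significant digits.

n ≈ 2.95 mol

Convert: T = 710.15 K.
PV = nRT ⇒ n = PV/(RT) = (9.18 × 19.0) / (0.08314 × 710.15)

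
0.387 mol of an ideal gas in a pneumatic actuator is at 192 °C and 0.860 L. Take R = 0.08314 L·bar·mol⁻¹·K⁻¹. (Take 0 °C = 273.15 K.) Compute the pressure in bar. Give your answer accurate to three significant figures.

P ≈ 17.4 bar

Convert: T = 465.15 K.
PV = nRT ⇒ P = nRT/V = (0.387 × 0.08314 × 465.15) / 0.860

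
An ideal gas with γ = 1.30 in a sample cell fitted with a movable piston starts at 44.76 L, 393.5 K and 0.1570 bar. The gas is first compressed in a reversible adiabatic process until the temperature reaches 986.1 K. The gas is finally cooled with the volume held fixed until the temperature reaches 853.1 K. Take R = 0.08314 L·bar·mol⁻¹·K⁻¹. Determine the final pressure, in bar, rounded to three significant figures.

Reversible adiabatic, γ = 1.30: P₂ = P₁·(T₂/T₁)^(γ/(γ−1)) = 8.410 bar; V₂ = V₁·(T₁/T₂)^(1/(γ−1)) = 2.094 L.
Isochoric, so P/T is constant: V₃ = V₂; P₃ = P₂·(T₃/T₂) = 7.276 bar.

P₃ ≈ 7.28 bar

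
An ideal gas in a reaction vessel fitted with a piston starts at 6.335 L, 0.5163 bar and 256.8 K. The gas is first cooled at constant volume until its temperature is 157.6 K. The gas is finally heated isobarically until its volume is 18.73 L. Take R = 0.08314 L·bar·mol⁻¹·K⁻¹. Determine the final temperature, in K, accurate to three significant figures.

T₃ ≈ 466 K

V constant ⇒ P ∝ T: V₂ = V₁; P₂ = P₁·(T₂/T₁) = 0.3169 bar.
Isobaric, so V/T is constant: P₃ = P₂; T₃ = T₂·(V₃/V₂) = 466.0 K.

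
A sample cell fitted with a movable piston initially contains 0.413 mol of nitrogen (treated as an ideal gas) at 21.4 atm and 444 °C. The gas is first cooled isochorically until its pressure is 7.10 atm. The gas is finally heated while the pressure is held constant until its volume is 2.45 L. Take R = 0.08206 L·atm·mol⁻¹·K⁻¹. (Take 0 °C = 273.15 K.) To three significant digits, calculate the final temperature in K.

T₃ ≈ 513 K

Convert: T₁ = 717.1 K.
From PV = nRT: V₁ = nRT₁/P₁ = 1.136 L.
V constant ⇒ P ∝ T: V₂ = V₁; T₂ = T₁·(P₂/P₁) = 237.9 K.
P constant ⇒ V ∝ T: P₃ = P₂; T₃ = T₂·(V₃/V₂) = 513.3 K.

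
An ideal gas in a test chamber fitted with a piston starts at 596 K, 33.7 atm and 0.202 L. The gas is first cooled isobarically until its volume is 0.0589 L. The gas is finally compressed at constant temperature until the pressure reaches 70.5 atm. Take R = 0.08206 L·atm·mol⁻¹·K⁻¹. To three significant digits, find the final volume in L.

P constant ⇒ V ∝ T: P₂ = P₁; T₂ = T₁·(V₂/V₁) = 173.8 K.
Isothermal, so P V is constant: T₃ = T₂; V₃ = V₂·(P₂/P₃) = 0.02816 L.

V₃ ≈ 0.0282 L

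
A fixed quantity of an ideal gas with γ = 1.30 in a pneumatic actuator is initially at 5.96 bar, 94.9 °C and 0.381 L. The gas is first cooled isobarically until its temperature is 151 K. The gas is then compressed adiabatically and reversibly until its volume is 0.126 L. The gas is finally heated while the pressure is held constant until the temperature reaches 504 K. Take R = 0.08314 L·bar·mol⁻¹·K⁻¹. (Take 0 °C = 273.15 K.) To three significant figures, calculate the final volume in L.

V₄ ≈ 0.394 L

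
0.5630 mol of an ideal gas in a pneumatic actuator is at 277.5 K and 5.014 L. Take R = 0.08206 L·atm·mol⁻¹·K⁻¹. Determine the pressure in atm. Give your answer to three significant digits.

P ≈ 2.56 atm

PV = nRT ⇒ P = nRT/V = (0.5630 × 0.08206 × 277.5) / 5.014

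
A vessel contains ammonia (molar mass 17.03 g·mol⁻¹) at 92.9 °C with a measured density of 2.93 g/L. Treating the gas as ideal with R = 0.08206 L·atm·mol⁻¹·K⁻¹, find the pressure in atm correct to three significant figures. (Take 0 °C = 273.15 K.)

ρ = PM/(RT) ⇒ P = ρRT/M = (2.93 × 0.08206 × 366.0) / 17.03

P ≈ 5.17 atm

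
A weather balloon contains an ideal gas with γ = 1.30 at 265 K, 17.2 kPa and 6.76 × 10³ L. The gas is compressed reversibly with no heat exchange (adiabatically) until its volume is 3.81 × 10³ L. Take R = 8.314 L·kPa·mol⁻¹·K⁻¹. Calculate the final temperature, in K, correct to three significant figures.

Reversible adiabatic, γ = 1.30: T₂ = T₁·(V₁/V₂)^(γ−1) = 314.7 K; P₂ = P₁·(V₁/V₂)^γ = 36.25 kPa.

T₂ ≈ 315 K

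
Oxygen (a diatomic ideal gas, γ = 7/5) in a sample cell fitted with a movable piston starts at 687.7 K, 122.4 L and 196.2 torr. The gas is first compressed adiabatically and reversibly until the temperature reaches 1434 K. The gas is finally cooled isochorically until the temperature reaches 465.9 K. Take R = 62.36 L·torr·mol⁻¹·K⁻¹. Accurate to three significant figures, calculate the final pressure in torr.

P₃ ≈ 835 torr

Adiabatic (γ = 7/5), T V^(γ−1) and P V^γ constant: P₂ = P₁·(T₂/T₁)^(γ/(γ−1)) = 2569 torr; V₂ = V₁·(T₁/T₂)^(1/(γ−1)) = 19.49 L.
Isochoric, so P/T is constant: V₃ = V₂; P₃ = P₂·(T₃/T₂) = 834.6 torr.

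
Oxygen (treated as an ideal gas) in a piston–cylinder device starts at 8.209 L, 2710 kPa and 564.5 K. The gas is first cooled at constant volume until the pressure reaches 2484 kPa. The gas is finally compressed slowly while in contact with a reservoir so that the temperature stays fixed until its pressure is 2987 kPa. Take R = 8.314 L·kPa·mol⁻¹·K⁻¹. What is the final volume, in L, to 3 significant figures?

V₃ ≈ 6.83 L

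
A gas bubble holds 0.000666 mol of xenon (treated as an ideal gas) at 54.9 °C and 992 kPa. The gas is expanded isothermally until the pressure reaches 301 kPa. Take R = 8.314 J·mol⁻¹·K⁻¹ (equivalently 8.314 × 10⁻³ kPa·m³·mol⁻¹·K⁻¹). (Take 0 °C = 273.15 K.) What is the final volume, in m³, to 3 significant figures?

V₂ ≈ 6.03e-06 m³

Convert: T₁ = 328.0 K.
From PV = nRT: V₁ = nRT₁/P₁ = 1.831e-06 m³.
T constant ⇒ Boyle's law P V = const: T₂ = T₁; V₂ = V₁·(P₁/P₂) = 6.035e-06 m³.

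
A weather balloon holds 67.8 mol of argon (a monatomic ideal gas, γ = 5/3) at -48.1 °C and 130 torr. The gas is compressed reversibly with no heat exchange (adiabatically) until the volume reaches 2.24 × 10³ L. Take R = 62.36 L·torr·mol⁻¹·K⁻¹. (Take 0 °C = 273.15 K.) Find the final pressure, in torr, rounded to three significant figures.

P₂ ≈ 935 torr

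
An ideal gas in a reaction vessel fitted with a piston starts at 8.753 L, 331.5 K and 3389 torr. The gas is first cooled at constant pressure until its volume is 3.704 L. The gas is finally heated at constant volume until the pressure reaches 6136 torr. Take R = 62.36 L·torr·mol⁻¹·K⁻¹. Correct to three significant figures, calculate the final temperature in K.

P constant ⇒ V ∝ T: P₂ = P₁; T₂ = T₁·(V₂/V₁) = 140.3 K.
V constant ⇒ P ∝ T: V₃ = V₂; T₃ = T₂·(P₃/P₂) = 254.0 K.

T₃ ≈ 254 K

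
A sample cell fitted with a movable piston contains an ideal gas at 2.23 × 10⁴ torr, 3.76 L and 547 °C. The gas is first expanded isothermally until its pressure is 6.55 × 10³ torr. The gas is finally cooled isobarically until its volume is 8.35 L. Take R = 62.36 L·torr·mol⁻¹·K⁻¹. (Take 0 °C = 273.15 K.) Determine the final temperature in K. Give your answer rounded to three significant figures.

T₃ ≈ 535 K

Convert: T₁ = 820.1 K.
T constant ⇒ Boyle's law P V = const: T₂ = T₁; V₂ = V₁·(P₁/P₂) = 12.80 L.
P constant ⇒ V ∝ T: P₃ = P₂; T₃ = T₂·(V₃/V₂) = 535.0 K.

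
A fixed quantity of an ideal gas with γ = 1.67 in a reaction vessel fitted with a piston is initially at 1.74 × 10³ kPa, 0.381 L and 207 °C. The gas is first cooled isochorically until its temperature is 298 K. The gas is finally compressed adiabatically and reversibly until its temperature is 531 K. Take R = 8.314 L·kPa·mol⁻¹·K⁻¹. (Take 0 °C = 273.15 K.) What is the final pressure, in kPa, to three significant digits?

P₃ ≈ 4.56e+03 kPa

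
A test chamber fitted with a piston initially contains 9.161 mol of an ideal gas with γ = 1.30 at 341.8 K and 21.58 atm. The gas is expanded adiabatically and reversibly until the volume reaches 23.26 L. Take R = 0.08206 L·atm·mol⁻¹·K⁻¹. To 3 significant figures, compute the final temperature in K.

From PV = nRT: V₁ = nRT₁/P₁ = 11.91 L.
Reversible adiabatic, γ = 1.30: T₂ = T₁·(V₁/V₂)^(γ−1) = 279.6 K; P₂ = P₁·(V₁/V₂)^γ = 9.036 atm.

T₂ ≈ 280 K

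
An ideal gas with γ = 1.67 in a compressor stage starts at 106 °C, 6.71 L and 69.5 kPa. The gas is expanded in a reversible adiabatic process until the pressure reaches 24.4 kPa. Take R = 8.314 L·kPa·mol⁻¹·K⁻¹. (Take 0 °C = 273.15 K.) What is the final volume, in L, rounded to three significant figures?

V₂ ≈ 12.6 L

Convert: T₁ = 379.1 K.
Reversible adiabatic, γ = 1.67: T₂ = T₁·(P₂/P₁)^((γ−1)/γ) = 249.1 K; V₂ = V₁·(P₁/P₂)^(1/γ) = 12.56 L.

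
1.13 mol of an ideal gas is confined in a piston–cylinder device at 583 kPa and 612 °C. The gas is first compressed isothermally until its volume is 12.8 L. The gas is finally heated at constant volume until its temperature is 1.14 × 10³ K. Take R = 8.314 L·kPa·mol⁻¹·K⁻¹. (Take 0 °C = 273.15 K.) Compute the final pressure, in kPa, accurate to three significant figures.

P₃ ≈ 837 kPa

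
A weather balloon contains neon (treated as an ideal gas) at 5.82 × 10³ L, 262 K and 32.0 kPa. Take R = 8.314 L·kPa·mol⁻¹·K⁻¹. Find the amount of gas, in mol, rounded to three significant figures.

PV = nRT ⇒ n = PV/(RT) = (32.0 × 5.82e+03) / (8.314 × 262)

n ≈ 85.5 mol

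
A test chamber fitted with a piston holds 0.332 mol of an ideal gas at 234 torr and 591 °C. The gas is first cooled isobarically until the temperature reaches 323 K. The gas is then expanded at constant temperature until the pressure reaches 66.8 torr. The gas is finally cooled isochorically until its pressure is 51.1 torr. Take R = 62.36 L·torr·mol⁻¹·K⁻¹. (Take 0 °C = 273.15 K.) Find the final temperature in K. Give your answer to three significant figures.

T₄ ≈ 247 K

Convert: T₁ = 864.1 K.
From PV = nRT: V₁ = nRT₁/P₁ = 76.46 L.
Isobaric, so V/T is constant: P₂ = P₁; V₂ = V₁·(T₂/T₁) = 28.58 L.
Isothermal, so P V is constant: T₃ = T₂; V₃ = V₂·(P₂/P₃) = 100.1 L.
Isochoric, so P/T is constant: V₄ = V₃; T₄ = T₃·(P₄/P₃) = 247.1 K.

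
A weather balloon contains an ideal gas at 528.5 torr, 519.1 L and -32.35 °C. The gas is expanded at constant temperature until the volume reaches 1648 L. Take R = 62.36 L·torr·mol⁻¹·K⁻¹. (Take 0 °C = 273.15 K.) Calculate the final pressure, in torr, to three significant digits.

P₂ ≈ 166 torr

Convert: T₁ = 240.8 K.
Isothermal, so P V is constant: T₂ = T₁; P₂ = P₁·(V₁/V₂) = 166.5 torr.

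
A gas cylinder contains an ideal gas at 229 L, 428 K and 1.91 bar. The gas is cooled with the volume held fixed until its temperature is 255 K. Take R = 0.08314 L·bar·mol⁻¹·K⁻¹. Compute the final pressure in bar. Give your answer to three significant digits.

P₂ ≈ 1.14 bar

Isochoric, so P/T is constant: V₂ = V₁; P₂ = P₁·(T₂/T₁) = 1.138 bar.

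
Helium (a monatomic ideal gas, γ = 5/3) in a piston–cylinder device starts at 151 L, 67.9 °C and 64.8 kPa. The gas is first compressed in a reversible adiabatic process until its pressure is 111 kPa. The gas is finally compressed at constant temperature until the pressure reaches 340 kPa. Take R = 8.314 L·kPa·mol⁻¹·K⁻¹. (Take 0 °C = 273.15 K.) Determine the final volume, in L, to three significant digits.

Convert: T₁ = 341.0 K.
Adiabatic (γ = 5/3), T V^(γ−1) and P V^γ constant: T₂ = T₁·(P₂/P₁)^((γ−1)/γ) = 423.0 K; V₂ = V₁·(P₁/P₂)^(1/γ) = 109.3 L.
Isothermal, so P V is constant: T₃ = T₂; V₃ = V₂·(P₂/P₃) = 35.69 L.

V₃ ≈ 35.7 L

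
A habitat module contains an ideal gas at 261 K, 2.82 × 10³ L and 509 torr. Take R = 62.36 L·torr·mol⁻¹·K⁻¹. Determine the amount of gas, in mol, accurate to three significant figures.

n ≈ 88.2 mol

PV = nRT ⇒ n = PV/(RT) = (509 × 2.82e+03) / (62.36 × 261)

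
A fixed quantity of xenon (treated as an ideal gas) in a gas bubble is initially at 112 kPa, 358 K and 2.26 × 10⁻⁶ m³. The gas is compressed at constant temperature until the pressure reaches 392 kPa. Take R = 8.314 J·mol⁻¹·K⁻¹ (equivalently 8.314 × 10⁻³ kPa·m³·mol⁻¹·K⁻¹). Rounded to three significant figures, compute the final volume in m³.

T constant ⇒ Boyle's law P V = const: T₂ = T₁; V₂ = V₁·(P₁/P₂) = 6.457e-07 m³.

V₂ ≈ 6.46e-07 m³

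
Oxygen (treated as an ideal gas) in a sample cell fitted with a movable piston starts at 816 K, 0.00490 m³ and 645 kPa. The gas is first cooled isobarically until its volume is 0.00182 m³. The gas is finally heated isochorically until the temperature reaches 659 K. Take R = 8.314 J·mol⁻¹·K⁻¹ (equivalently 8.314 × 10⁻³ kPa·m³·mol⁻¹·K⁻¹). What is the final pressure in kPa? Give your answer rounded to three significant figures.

Isobaric, so V/T is constant: P₂ = P₁; T₂ = T₁·(V₂/V₁) = 303.1 K.
V constant ⇒ P ∝ T: V₃ = V₂; P₃ = P₂·(T₃/T₂) = 1402 kPa.

P₃ ≈ 1.40e+03 kPa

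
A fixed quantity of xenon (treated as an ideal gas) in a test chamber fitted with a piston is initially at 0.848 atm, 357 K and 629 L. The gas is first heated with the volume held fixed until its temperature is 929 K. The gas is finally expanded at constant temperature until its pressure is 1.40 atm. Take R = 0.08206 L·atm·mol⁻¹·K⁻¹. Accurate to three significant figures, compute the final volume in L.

Isochoric, so P/T is constant: V₂ = V₁; P₂ = P₁·(T₂/T₁) = 2.207 atm.
T constant ⇒ Boyle's law P V = const: T₃ = T₂; V₃ = V₂·(P₂/P₃) = 991.4 L.

V₃ ≈ 991 L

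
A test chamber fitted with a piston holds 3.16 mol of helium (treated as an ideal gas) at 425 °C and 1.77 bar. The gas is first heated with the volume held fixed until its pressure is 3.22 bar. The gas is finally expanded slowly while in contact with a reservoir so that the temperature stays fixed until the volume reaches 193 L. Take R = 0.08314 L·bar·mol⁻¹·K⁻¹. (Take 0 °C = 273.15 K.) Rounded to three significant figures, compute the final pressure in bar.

P₃ ≈ 1.73 bar

Convert: T₁ = 698.1 K.
From PV = nRT: V₁ = nRT₁/P₁ = 103.6 L.
Isochoric, so P/T is constant: V₂ = V₁; T₂ = T₁·(P₂/P₁) = 1270 K.
Isothermal, so P V is constant: T₃ = T₂; P₃ = P₂·(V₂/V₃) = 1.729 bar.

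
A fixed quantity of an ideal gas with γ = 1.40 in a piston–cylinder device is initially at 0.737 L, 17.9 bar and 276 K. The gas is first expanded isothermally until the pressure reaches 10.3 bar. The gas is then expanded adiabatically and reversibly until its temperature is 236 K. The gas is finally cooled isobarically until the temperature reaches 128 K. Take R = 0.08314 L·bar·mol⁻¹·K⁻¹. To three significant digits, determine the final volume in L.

Isothermal, so P V is constant: T₂ = T₁; V₂ = V₁·(P₁/P₂) = 1.281 L.
Reversible adiabatic, γ = 1.40: P₃ = P₂·(T₃/T₂)^(γ/(γ−1)) = 5.955 bar; V₃ = V₂·(T₂/T₃)^(1/(γ−1)) = 1.894 L.
Isobaric, so V/T is constant: P₄ = P₃; V₄ = V₃·(T₄/T₃) = 1.027 L.

V₄ ≈ 1.03 L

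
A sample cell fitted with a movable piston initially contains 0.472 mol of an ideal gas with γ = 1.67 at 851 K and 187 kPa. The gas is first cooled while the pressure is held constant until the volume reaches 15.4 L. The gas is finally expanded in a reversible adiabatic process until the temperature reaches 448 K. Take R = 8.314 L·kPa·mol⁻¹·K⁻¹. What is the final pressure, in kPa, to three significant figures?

From PV = nRT: V₁ = nRT₁/P₁ = 17.86 L.
Isobaric, so V/T is constant: P₂ = P₁; T₂ = T₁·(V₂/V₁) = 733.9 K.
Adiabatic (γ = 1.67), T V^(γ−1) and P V^γ constant: P₃ = P₂·(T₃/T₂)^(γ/(γ−1)) = 54.65 kPa; V₃ = V₂·(T₂/T₃)^(1/(γ−1)) = 32.17 L.

P₃ ≈ 54.7 kPa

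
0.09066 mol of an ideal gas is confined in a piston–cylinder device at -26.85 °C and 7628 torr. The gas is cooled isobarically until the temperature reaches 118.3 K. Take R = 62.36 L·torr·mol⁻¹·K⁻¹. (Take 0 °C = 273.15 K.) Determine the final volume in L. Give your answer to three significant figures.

V₂ ≈ 0.0877 L

Convert: T₁ = 246.3 K.
From PV = nRT: V₁ = nRT₁/P₁ = 0.1825 L.
Isobaric, so V/T is constant: P₂ = P₁; V₂ = V₁·(T₂/T₁) = 0.08768 L.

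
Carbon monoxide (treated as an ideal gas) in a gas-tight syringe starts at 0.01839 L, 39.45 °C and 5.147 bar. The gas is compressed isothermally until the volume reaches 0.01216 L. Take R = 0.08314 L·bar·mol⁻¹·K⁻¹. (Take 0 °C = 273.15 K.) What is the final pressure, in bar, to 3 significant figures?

P₂ ≈ 7.78 bar

Convert: T₁ = 312.6 K.
T constant ⇒ Boyle's law P V = const: T₂ = T₁; P₂ = P₁·(V₁/V₂) = 7.784 bar.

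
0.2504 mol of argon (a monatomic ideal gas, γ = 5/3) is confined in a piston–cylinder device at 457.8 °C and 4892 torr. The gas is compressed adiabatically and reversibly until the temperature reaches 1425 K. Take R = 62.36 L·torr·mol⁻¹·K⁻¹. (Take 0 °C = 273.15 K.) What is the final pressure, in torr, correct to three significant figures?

Convert: T₁ = 731.0 K.
From PV = nRT: V₁ = nRT₁/P₁ = 2.333 L.
Adiabatic (γ = 5/3), T V^(γ−1) and P V^γ constant: P₂ = P₁·(T₂/T₁)^(γ/(γ−1)) = 2.596e+04 torr; V₂ = V₁·(T₁/T₂)^(1/(γ−1)) = 0.8571 L.

P₂ ≈ 2.60e+04 torr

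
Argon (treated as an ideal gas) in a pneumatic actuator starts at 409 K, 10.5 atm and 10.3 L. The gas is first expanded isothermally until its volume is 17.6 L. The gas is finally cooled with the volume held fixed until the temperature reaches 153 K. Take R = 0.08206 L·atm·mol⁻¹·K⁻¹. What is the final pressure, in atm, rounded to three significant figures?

Isothermal, so P V is constant: T₂ = T₁; P₂ = P₁·(V₁/V₂) = 6.145 atm.
V constant ⇒ P ∝ T: V₃ = V₂; P₃ = P₂·(T₃/T₂) = 2.299 atm.

P₃ ≈ 2.30 atm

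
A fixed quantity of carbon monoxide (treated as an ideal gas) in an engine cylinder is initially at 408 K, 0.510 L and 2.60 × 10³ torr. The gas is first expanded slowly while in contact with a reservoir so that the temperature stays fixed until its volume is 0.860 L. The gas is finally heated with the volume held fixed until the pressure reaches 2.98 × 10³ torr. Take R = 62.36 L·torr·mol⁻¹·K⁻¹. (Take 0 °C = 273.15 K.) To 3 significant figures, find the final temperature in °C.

T₃ ≈ 515 °C

Isothermal, so P V is constant: T₂ = T₁; P₂ = P₁·(V₁/V₂) = 1542 torr.
Isochoric, so P/T is constant: V₃ = V₂; T₃ = T₂·(P₃/P₂) = 788.6 K.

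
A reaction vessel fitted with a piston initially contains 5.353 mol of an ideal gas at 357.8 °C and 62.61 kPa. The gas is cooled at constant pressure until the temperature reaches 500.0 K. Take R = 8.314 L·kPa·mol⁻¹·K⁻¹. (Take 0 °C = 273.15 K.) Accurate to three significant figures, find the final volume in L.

V₂ ≈ 355 L

Convert: T₁ = 631.0 K.
From PV = nRT: V₁ = nRT₁/P₁ = 448.5 L.
P constant ⇒ V ∝ T: P₂ = P₁; V₂ = V₁·(T₂/T₁) = 355.4 L.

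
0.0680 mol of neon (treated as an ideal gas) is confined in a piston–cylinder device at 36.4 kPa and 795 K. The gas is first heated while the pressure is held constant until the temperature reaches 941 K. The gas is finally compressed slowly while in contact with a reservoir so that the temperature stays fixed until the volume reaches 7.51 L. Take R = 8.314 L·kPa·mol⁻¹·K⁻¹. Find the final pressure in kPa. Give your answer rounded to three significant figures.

P₃ ≈ 70.8 kPa

From PV = nRT: V₁ = nRT₁/P₁ = 12.35 L.
P constant ⇒ V ∝ T: P₂ = P₁; V₂ = V₁·(T₂/T₁) = 14.62 L.
Isothermal, so P V is constant: T₃ = T₂; P₃ = P₂·(V₂/V₃) = 70.84 kPa.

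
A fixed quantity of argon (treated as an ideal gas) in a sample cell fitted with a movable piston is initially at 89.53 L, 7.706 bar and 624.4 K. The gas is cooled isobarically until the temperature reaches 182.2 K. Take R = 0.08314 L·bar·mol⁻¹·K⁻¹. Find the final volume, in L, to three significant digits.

V₂ ≈ 26.1 L

Isobaric, so V/T is constant: P₂ = P₁; V₂ = V₁·(T₂/T₁) = 26.12 L.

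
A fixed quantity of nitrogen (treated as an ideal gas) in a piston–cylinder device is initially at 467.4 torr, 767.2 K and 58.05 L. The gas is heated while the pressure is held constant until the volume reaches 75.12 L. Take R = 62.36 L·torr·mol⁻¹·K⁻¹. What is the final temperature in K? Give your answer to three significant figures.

P constant ⇒ V ∝ T: P₂ = P₁; T₂ = T₁·(V₂/V₁) = 992.8 K.

T₂ ≈ 993 K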